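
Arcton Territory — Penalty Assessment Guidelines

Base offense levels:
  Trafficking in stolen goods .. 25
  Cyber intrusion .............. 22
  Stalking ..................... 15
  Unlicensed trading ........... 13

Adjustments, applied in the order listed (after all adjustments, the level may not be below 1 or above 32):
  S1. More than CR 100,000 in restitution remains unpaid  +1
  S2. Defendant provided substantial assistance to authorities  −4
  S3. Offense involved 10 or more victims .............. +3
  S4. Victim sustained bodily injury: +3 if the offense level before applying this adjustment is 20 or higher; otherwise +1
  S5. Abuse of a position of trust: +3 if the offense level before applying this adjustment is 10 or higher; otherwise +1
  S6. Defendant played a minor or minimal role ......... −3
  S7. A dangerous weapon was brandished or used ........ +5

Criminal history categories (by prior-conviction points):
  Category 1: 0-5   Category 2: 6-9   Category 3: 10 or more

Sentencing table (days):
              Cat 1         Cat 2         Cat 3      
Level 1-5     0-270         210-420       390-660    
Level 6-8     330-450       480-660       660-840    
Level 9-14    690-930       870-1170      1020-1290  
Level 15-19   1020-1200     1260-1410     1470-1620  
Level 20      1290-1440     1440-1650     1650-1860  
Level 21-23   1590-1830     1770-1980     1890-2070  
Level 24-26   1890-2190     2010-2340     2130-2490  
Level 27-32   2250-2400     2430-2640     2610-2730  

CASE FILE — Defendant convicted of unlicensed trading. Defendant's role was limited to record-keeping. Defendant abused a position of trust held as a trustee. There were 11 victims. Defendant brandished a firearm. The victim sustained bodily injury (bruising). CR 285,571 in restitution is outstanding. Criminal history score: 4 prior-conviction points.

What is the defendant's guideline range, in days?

1590-1830 days

Base offense level for unlicensed trading: 13.
S1 applies: 13 + 1 = 14.
S2 does not apply.
S3 applies: 14 + 3 = 17.
S4 applies (level before this adjustment is 17 < 20, so +1): 17 + 1 = 18.
S5 applies (level before this adjustment is 18 ≥ 10, so +3): 18 + 3 = 21.
S6 applies: 21 − 3 = 18.
S7 applies: 18 + 5 = 23.
Final offense level: 23.
Criminal history: 4 prior points → Category 1 (0-5).
Level 23 falls in the 21-23 band.
Grid: Level 21-23 × Category 1 = 1590-1830 days.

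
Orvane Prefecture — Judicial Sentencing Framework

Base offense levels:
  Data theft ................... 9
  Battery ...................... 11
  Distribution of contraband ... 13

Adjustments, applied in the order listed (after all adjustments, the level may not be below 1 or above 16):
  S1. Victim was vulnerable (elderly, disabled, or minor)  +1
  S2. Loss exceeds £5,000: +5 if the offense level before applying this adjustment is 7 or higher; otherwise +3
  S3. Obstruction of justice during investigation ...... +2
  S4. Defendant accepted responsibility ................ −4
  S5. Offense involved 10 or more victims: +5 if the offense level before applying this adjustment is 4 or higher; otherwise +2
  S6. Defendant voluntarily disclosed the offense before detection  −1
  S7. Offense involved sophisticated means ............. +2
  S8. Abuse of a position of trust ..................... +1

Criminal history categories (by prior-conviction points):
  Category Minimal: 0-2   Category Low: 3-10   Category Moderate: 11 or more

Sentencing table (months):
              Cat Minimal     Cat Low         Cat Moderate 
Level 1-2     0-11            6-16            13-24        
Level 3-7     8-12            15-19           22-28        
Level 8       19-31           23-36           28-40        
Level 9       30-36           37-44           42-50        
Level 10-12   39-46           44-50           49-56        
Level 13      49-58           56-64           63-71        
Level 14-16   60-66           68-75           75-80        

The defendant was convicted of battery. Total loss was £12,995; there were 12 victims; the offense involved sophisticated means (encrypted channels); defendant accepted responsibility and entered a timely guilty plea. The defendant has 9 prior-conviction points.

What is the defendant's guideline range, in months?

Base offense level for battery: 11.
S2 applies (level before this adjustment is 11 ≥ 7, so +5): 11 + 5 = 16.
S4 applies: 16 − 4 = 12.
S5 applies (level before this adjustment is 12 ≥ 4, so +5): 12 + 5 = 17.
S6 does not apply.
S7 applies: 17 + 2 = 19.
Level 19 exceeds the maximum of 16; capped at 16.
Final offense level: 16.
Criminal history: 9 prior points → Category Low (3-10).
Level 16 falls in the 14-16 band.
Grid: Level 14-16 × Category Low = 68-75 months.

68-75 months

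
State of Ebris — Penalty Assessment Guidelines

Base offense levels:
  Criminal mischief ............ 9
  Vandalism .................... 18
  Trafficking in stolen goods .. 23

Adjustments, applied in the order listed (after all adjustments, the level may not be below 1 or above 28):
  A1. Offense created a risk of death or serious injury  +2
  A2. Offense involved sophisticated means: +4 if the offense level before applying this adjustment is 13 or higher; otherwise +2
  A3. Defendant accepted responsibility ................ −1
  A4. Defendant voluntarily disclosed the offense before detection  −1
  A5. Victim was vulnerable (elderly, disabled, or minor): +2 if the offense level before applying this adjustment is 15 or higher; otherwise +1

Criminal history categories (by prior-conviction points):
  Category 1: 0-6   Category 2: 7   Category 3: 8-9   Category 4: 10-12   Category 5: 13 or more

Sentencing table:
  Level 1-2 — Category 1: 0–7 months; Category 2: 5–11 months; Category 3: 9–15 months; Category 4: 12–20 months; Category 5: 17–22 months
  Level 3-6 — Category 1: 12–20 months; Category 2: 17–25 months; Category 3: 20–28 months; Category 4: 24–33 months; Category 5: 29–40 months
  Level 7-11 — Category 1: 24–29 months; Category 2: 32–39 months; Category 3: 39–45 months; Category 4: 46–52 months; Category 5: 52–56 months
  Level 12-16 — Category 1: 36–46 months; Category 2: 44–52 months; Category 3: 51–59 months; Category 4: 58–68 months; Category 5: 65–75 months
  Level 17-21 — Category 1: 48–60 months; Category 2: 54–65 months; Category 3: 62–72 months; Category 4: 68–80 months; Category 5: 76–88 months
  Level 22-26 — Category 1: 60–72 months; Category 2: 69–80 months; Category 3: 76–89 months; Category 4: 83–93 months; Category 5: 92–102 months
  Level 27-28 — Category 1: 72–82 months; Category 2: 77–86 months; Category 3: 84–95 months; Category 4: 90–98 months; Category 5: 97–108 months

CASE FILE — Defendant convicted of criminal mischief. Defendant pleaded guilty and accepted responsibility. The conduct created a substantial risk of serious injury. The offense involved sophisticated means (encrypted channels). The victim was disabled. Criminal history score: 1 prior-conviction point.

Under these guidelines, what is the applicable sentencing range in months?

36-46 months

Base offense level for criminal mischief: 9.
A1 applies: 9 + 2 = 11.
A2 applies (level before this adjustment is 11 < 13, so +2): 11 + 2 = 13.
A3 applies: 13 − 1 = 12.
A4 does not apply.
A5 applies (level before this adjustment is 12 < 15, so +1): 12 + 1 = 13.
Final offense level: 13.
Criminal history: 1 prior point → Category 1 (0-6).
Level 13 falls in the 12-16 band.
Grid: Level 12-16 × Category 1 = 36-46 months.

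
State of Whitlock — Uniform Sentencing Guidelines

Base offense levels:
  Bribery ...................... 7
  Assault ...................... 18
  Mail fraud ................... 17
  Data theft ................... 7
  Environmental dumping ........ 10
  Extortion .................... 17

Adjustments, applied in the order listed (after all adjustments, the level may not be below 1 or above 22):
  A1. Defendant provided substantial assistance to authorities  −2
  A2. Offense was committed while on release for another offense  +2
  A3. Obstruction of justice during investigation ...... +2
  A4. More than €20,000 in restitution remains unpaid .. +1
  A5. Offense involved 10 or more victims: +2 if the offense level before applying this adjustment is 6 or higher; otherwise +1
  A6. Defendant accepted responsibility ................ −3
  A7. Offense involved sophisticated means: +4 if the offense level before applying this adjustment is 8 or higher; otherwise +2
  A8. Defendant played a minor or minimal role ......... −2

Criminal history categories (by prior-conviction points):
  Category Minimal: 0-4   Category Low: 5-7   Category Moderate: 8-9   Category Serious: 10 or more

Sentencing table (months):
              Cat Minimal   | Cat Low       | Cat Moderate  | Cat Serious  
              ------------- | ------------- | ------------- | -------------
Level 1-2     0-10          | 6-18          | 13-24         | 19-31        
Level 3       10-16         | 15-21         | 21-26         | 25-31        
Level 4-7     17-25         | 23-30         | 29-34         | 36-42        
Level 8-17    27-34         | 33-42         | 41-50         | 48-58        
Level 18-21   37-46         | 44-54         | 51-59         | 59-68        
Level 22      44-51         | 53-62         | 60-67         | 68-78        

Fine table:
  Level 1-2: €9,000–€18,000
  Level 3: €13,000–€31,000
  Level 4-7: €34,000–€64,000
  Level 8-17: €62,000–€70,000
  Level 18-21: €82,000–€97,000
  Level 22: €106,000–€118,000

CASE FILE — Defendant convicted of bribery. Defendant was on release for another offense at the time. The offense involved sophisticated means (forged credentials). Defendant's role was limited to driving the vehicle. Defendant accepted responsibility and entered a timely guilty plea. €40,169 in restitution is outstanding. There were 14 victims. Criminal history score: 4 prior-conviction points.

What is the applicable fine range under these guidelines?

Base offense level for bribery: 7.
A1 does not apply.
A2 applies: 7 + 2 = 9.
A4 applies: 9 + 1 = 10.
A5 applies (level before this adjustment is 10 ≥ 6, so +2): 10 + 2 = 12.
A6 applies: 12 − 3 = 9.
A7 applies (level before this adjustment is 9 ≥ 8, so +4): 9 + 4 = 13.
A8 applies: 13 − 2 = 11.
Final offense level: 11.
Level 11 falls in the 8-17 band.
Fine table: Level 8-17 → €62,000–€70,000.

€62,000–€70,000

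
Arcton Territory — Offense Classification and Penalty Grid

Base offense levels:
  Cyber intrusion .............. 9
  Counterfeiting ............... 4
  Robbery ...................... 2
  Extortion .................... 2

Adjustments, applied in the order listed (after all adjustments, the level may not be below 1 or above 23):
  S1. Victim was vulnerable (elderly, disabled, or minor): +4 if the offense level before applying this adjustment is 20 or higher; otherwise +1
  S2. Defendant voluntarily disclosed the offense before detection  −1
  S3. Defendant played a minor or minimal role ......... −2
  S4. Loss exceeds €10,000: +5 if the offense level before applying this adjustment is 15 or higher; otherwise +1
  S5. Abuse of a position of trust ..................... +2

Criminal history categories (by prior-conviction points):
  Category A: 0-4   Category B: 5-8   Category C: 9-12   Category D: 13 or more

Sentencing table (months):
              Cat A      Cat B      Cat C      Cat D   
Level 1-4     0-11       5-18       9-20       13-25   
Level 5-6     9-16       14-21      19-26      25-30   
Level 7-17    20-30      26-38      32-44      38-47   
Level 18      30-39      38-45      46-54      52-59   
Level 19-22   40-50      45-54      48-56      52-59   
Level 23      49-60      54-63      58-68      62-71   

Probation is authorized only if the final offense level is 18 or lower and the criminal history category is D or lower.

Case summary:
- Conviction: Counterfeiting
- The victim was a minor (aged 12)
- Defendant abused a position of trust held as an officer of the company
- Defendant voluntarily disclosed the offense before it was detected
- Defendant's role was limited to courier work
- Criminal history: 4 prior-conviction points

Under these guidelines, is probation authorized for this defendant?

Yes

Base offense level for counterfeiting: 4.
S1 applies (level before this adjustment is 4 < 20, so +1): 4 + 1 = 5.
S2 applies: 5 − 1 = 4.
S3 applies: 4 − 2 = 2.
S5 applies: 2 + 2 = 4.
Final offense level: 4.
Criminal history: 4 prior points → Category A (0-4).
Level 4 falls in the 1-4 band.
Grid: Level 1-4 × Category A = 0-11 months.
Probation check: level 4 ≤ 18 and category A ≤ D → eligible.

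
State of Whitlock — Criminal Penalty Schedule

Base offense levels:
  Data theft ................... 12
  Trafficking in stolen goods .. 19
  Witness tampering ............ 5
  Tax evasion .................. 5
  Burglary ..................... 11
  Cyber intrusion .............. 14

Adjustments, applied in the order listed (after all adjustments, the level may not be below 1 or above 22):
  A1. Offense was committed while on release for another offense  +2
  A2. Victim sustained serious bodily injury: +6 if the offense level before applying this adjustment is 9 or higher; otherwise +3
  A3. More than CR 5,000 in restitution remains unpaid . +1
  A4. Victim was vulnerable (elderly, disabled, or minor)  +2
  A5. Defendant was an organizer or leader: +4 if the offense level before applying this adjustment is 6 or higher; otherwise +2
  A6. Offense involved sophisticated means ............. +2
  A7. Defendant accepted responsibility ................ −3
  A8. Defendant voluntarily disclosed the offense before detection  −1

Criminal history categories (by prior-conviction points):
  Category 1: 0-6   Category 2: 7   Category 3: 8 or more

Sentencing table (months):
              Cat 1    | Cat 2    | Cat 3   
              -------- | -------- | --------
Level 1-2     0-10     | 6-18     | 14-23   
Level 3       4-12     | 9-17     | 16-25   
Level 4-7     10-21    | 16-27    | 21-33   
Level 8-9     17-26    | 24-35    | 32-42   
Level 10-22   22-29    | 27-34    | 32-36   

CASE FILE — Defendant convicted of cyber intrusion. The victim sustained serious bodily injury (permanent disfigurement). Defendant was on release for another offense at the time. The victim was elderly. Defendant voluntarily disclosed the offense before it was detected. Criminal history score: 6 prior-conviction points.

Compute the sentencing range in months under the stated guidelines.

Base offense level for cyber intrusion: 14.
A1 applies: 14 + 2 = 16.
A2 applies (level before this adjustment is 16 ≥ 9, so +6): 16 + 6 = 22.
A4 applies: 22 + 2 = 24.
A5 does not apply.
A7 does not apply.
A8 applies: 24 − 1 = 23.
Level 23 exceeds the maximum of 22; capped at 22.
Final offense level: 22.
Criminal history: 6 prior points → Category 1 (0-6).
Level 22 falls in the 10-22 band.
Grid: Level 10-22 × Category 1 = 22-29 months.

22-29 months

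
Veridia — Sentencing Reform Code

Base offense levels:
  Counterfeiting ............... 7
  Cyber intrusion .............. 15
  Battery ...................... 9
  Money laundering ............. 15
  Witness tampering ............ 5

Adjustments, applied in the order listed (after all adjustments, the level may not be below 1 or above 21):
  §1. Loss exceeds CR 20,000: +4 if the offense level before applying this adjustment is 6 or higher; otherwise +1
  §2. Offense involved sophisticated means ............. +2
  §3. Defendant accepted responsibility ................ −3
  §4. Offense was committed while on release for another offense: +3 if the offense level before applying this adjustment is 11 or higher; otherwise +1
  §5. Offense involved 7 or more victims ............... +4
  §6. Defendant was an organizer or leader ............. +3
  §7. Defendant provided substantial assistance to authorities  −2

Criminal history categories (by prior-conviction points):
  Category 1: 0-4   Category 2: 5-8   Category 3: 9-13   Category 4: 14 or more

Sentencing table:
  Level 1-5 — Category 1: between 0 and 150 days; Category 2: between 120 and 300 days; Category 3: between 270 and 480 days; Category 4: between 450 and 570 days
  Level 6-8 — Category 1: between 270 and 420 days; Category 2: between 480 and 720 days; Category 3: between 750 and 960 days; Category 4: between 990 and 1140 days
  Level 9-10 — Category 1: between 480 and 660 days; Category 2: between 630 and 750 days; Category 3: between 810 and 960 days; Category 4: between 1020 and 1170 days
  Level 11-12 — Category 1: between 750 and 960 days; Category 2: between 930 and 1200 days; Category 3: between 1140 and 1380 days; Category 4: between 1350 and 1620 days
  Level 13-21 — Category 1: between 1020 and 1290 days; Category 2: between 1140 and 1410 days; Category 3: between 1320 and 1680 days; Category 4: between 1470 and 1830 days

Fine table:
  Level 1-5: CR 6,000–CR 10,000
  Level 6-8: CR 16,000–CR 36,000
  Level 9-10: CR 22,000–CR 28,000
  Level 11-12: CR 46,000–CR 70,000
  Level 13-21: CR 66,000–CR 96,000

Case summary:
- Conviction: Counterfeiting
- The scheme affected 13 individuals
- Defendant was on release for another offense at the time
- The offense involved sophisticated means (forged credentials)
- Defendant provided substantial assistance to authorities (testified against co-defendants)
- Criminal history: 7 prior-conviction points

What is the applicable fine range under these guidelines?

CR 46,000–CR 70,000

Base offense level for counterfeiting: 7.
§1 does not apply.
§2 applies: 7 + 2 = 9.
§3 does not apply.
§4 applies (level before this adjustment is 9 < 11, so +1): 9 + 1 = 10.
§5 applies: 10 + 4 = 14.
§7 applies: 14 − 2 = 12.
Final offense level: 12.
Level 12 falls in the 11-12 band.
Fine table: Level 11-12 → CR 46,000–CR 70,000.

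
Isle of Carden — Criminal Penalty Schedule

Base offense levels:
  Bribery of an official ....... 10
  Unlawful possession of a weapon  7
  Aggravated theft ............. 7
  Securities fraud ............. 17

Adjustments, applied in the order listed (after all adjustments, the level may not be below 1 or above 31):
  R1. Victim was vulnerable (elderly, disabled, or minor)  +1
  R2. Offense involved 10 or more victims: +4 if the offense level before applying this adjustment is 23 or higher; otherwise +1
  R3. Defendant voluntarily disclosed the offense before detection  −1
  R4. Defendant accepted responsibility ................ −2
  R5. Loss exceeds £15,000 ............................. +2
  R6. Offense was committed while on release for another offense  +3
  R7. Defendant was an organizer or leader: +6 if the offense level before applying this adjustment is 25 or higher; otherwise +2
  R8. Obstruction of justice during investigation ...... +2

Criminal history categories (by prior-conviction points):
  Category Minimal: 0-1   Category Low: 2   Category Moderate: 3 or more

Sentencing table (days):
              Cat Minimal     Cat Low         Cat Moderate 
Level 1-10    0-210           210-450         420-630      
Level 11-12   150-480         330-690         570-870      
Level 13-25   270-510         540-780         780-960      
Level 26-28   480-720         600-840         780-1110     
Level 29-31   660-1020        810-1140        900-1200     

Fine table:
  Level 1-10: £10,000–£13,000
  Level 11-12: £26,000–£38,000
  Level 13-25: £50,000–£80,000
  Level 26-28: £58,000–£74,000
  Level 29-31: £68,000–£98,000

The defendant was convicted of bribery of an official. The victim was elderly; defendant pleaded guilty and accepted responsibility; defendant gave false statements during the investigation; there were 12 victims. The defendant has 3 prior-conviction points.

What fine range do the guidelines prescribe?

£26,000–£38,000

Base offense level for bribery of an official: 10.
R1 applies: 10 + 1 = 11.
R2 applies (level before this adjustment is 11 < 23, so +1): 11 + 1 = 12.
R3 does not apply.
R4 applies: 12 − 2 = 10.
R5 does not apply.
R8 applies: 10 + 2 = 12.
Final offense level: 12.
Level 12 falls in the 11-12 band.
Fine table: Level 11-12 → £26,000–£38,000.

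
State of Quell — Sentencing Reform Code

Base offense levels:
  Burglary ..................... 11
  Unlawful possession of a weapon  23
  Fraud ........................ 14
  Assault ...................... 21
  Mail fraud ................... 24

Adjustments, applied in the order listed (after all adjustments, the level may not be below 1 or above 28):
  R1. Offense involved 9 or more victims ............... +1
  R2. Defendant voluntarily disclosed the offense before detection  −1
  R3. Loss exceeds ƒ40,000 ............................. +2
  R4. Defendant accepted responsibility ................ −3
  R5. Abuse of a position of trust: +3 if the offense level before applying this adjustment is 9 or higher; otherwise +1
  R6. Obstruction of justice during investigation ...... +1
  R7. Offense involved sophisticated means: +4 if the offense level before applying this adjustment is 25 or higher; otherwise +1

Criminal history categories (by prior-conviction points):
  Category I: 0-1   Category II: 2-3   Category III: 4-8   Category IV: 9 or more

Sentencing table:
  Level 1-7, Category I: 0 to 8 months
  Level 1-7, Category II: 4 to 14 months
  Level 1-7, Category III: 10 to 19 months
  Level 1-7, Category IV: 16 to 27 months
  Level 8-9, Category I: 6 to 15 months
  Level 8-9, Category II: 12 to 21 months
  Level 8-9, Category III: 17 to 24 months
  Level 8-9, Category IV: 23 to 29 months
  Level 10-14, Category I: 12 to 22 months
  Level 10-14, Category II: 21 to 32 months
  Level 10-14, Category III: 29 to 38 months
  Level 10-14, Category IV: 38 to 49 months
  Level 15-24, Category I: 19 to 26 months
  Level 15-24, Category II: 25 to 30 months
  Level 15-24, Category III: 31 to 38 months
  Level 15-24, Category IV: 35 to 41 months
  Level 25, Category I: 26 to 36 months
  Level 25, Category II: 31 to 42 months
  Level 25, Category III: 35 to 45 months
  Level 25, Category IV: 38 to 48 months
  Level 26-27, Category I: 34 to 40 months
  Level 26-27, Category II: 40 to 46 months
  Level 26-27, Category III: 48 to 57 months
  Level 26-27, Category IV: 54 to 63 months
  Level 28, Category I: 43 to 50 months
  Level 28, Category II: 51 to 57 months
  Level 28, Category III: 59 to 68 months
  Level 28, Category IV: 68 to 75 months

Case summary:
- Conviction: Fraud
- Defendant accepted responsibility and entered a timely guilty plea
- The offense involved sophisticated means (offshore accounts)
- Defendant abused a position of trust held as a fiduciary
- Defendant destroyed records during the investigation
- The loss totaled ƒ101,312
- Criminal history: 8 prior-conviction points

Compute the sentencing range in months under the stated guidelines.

31-38 months

Base offense level for fraud: 14.
R1 does not apply.
R3 applies: 14 + 2 = 16.
R4 applies: 16 − 3 = 13.
R5 applies (level before this adjustment is 13 ≥ 9, so +3): 13 + 3 = 16.
R6 applies: 16 + 1 = 17.
R7 applies (level before this adjustment is 17 < 25, so +1): 17 + 1 = 18.
Final offense level: 18.
Criminal history: 8 prior points → Category III (4-8).
Level 18 falls in the 15-24 band.
Grid: Level 15-24 × Category III = 31-38 months.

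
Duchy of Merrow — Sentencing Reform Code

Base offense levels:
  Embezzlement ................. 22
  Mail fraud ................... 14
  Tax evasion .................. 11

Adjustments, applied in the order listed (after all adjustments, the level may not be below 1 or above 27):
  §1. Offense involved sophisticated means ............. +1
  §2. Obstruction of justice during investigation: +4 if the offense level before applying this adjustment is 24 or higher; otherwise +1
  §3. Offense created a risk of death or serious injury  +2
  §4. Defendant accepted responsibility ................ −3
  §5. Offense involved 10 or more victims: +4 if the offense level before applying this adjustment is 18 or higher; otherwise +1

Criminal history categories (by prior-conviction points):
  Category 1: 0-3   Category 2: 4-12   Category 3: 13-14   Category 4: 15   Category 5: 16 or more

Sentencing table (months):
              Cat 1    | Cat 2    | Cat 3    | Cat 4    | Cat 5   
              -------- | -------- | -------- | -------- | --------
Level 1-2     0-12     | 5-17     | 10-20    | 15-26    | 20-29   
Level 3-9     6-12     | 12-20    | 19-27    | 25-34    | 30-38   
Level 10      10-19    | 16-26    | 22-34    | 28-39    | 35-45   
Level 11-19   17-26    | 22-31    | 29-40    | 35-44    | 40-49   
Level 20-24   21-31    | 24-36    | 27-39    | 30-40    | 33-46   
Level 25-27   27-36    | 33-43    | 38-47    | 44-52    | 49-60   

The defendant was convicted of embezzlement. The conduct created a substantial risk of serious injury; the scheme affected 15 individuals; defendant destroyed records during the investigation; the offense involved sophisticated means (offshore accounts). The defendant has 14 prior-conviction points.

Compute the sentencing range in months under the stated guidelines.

38-47 months

Base offense level for embezzlement: 22.
§1 applies: 22 + 1 = 23.
§2 applies (level before this adjustment is 23 < 24, so +1): 23 + 1 = 24.
§3 applies: 24 + 2 = 26.
§4 does not apply.
§5 applies (level before this adjustment is 26 ≥ 18, so +4): 26 + 4 = 30.
Level 30 exceeds the maximum of 27; capped at 27.
Final offense level: 27.
Criminal history: 14 prior points → Category 3 (13-14).
Level 27 falls in the 25-27 band.
Grid: Level 25-27 × Category 3 = 38-47 months.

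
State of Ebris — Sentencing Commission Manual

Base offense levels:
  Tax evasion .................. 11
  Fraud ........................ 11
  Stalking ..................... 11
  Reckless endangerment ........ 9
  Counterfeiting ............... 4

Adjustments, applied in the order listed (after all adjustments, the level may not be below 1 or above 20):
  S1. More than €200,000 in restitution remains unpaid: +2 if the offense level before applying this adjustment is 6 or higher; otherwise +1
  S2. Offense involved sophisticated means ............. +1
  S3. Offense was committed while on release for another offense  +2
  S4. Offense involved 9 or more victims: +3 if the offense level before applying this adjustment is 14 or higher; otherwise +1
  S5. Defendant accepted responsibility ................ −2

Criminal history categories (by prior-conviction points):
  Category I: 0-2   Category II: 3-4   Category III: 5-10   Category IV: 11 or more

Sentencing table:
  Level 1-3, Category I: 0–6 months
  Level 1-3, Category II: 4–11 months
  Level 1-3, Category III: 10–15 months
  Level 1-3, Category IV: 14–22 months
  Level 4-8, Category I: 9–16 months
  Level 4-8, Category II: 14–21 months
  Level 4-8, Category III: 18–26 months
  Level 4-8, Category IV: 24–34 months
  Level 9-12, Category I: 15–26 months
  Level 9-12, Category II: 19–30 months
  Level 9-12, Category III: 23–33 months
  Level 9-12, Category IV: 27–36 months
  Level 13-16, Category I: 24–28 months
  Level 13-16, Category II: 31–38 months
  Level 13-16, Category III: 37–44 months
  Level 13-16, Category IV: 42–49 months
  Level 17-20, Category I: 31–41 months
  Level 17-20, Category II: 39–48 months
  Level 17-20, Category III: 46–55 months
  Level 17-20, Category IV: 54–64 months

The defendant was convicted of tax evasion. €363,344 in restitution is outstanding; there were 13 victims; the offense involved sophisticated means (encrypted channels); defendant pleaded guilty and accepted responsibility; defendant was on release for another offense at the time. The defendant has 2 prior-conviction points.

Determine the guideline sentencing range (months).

Base offense level for tax evasion: 11.
S1 applies (level before this adjustment is 11 ≥ 6, so +2): 11 + 2 = 13.
S2 applies: 13 + 1 = 14.
S3 applies: 14 + 2 = 16.
S4 applies (level before this adjustment is 16 ≥ 14, so +3): 16 + 3 = 19.
S5 applies: 19 − 2 = 17.
Final offense level: 17.
Criminal history: 2 prior points → Category I (0-2).
Level 17 falls in the 17-20 band.
Grid: Level 17-20 × Category I = 31-41 months.

31-41 months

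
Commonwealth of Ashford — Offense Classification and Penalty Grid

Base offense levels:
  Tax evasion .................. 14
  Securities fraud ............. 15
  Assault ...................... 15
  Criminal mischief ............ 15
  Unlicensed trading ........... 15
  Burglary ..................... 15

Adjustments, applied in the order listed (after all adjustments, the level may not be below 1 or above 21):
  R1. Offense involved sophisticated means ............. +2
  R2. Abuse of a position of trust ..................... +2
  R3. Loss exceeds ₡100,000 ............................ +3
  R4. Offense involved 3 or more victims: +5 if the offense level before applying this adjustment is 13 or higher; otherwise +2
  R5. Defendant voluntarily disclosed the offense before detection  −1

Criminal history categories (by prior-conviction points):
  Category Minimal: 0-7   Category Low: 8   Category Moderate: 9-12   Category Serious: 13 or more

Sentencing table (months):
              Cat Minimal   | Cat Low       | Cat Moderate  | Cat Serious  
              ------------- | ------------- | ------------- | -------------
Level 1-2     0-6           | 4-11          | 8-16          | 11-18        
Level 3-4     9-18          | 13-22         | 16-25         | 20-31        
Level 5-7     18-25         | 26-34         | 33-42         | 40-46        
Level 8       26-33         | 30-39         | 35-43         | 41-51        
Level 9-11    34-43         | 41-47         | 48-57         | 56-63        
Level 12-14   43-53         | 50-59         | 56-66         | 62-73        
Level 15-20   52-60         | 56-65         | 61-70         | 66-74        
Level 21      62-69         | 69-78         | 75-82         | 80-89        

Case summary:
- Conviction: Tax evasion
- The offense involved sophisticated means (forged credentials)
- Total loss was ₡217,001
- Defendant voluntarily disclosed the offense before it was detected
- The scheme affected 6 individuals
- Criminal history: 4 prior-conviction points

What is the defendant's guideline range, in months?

62-69 months

Base offense level for tax evasion: 14.
R1 applies: 14 + 2 = 16.
R3 applies: 16 + 3 = 19.
R4 applies (level before this adjustment is 19 ≥ 13, so +5): 19 + 5 = 24.
R5 applies: 24 − 1 = 23.
Level 23 exceeds the maximum of 21; capped at 21.
Final offense level: 21.
Criminal history: 4 prior points → Category Minimal (0-7).
Level 21 falls in the 21 band.
Grid: Level 21 × Category Minimal = 62-69 months.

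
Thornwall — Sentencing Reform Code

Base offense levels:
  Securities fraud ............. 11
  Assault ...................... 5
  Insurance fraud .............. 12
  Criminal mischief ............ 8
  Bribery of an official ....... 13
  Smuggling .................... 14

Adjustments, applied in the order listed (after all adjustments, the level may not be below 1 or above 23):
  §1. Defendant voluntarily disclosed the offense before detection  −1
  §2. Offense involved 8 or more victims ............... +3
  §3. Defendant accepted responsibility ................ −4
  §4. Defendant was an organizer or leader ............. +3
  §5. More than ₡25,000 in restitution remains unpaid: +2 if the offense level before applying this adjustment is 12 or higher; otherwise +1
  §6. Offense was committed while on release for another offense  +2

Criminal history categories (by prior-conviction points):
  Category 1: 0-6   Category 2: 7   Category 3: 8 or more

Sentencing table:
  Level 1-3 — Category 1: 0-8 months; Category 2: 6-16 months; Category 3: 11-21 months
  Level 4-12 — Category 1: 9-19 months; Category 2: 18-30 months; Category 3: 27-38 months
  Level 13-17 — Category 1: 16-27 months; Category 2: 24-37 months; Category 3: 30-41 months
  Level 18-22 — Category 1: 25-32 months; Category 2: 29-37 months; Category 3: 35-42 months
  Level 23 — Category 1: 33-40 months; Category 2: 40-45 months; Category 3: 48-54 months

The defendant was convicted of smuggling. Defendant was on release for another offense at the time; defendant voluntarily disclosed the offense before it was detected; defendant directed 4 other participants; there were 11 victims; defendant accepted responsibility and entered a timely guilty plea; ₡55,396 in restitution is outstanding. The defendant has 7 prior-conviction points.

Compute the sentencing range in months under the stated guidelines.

Base offense level for smuggling: 14.
§1 applies: 14 − 1 = 13.
§2 applies: 13 + 3 = 16.
§3 applies: 16 − 4 = 12.
§4 applies: 12 + 3 = 15.
§5 applies (level before this adjustment is 15 ≥ 12, so +2): 15 + 2 = 17.
§6 applies: 17 + 2 = 19.
Final offense level: 19.
Criminal history: 7 prior points → Category 2 (7).
Level 19 falls in the 18-22 band.
Grid: Level 18-22 × Category 2 = 29-37 months.

29-37 months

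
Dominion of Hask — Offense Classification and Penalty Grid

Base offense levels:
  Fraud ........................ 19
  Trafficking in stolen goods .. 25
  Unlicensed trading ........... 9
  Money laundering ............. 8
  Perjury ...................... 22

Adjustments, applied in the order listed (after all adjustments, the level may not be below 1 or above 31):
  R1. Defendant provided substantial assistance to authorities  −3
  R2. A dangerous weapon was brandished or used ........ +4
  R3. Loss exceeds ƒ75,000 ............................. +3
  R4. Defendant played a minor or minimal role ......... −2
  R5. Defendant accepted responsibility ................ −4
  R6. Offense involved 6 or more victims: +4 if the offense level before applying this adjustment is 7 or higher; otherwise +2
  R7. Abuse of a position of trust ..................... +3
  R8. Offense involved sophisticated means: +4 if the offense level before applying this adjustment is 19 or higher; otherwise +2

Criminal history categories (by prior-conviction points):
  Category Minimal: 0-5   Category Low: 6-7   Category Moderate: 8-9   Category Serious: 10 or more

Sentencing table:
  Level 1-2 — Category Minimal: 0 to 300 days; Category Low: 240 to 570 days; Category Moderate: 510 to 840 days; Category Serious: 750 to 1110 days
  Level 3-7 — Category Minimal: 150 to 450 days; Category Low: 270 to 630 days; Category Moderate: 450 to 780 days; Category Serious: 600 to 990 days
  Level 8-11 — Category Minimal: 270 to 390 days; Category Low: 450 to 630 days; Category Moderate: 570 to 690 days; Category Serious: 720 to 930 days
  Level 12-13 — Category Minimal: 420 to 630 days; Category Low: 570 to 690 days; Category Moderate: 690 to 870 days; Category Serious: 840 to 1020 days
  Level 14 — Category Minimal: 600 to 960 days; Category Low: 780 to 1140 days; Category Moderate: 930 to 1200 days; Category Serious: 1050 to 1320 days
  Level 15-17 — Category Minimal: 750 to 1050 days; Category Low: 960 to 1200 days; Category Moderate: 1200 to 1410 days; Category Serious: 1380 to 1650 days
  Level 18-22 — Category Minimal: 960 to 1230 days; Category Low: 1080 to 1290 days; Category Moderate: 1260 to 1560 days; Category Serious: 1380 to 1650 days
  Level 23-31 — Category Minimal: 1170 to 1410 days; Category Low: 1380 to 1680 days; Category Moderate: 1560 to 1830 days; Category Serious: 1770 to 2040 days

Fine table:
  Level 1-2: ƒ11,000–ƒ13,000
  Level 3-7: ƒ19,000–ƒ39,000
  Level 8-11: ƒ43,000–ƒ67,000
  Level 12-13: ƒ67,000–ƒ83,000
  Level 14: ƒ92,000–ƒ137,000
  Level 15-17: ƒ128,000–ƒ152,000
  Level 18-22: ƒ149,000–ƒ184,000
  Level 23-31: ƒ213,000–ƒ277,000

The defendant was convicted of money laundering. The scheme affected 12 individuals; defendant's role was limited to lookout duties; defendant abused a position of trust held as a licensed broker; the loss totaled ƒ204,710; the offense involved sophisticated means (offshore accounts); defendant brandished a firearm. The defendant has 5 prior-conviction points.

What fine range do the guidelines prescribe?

Base offense level for money laundering: 8.
R1 does not apply.
R2 applies: 8 + 4 = 12.
R3 applies: 12 + 3 = 15.
R4 applies: 15 − 2 = 13.
R6 applies (level before this adjustment is 13 ≥ 7, so +4): 13 + 4 = 17.
R7 applies: 17 + 3 = 20.
R8 applies (level before this adjustment is 20 ≥ 19, so +4): 20 + 4 = 24.
Final offense level: 24.
Level 24 falls in the 23-31 band.
Fine table: Level 23-31 → ƒ213,000–ƒ277,000.

ƒ213,000–ƒ277,000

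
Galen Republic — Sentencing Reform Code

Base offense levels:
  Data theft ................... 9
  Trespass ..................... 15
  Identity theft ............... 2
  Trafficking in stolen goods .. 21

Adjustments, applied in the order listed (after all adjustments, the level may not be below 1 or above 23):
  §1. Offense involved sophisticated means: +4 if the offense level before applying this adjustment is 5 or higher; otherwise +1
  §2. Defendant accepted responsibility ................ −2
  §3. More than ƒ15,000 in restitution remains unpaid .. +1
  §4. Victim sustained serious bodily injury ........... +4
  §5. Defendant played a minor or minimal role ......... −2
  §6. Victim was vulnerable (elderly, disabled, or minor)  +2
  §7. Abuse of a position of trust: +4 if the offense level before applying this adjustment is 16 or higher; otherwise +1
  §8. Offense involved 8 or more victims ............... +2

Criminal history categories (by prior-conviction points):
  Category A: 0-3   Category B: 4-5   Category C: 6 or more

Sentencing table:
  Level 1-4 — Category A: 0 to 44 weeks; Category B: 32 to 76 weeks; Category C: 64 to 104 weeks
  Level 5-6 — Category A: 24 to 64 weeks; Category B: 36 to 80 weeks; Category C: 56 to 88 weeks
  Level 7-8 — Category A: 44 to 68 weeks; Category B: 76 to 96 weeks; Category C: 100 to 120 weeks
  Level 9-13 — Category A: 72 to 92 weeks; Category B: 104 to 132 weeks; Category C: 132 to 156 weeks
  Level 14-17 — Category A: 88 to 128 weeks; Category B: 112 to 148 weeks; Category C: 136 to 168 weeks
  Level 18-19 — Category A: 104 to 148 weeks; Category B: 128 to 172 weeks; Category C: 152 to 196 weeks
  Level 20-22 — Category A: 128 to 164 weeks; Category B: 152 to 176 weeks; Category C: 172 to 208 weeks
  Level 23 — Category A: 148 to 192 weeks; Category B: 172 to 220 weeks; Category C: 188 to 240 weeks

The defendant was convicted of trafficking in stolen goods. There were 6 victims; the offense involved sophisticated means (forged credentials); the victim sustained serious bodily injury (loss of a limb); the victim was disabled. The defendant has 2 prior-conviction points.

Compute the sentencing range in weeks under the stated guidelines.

148-192 weeks

Base offense level for trafficking in stolen goods: 21.
§1 applies (level before this adjustment is 21 ≥ 5, so +4): 21 + 4 = 25.
§2 does not apply.
§4 applies: 25 + 4 = 29.
§5 does not apply.
§6 applies: 29 + 2 = 31.
§8 does not apply.
Level 31 exceeds the maximum of 23; capped at 23.
Final offense level: 23.
Criminal history: 2 prior points → Category A (0-3).
Level 23 falls in the 23 band.
Grid: Level 23 × Category A = 148-192 weeks.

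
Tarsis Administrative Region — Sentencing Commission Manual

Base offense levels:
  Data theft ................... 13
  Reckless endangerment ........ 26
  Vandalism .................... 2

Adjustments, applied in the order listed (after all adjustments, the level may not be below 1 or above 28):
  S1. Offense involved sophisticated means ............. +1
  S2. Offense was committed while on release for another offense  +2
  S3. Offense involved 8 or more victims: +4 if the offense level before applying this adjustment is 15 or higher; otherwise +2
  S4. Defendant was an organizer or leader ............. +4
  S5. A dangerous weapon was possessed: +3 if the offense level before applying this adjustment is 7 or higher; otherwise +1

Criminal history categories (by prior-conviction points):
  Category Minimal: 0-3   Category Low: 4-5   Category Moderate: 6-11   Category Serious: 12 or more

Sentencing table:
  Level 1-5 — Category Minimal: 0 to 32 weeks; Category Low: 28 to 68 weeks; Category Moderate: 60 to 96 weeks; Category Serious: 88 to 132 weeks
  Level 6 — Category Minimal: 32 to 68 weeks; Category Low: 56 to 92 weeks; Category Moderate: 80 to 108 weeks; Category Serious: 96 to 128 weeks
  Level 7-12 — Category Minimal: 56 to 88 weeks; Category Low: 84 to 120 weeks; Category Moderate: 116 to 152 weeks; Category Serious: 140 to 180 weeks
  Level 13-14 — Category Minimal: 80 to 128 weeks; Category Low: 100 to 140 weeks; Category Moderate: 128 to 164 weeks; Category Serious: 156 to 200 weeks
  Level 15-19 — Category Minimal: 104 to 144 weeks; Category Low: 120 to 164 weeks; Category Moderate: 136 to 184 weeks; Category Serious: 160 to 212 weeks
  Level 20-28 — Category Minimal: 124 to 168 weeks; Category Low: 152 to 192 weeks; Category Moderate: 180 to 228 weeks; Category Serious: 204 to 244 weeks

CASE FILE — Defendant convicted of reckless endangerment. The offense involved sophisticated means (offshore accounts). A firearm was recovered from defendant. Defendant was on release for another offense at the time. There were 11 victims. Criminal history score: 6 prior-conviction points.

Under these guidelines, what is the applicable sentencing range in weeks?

Base offense level for reckless endangerment: 26.
S1 applies: 26 + 1 = 27.
S2 applies: 27 + 2 = 29.
S3 applies (level before this adjustment is 29 ≥ 15, so +4): 29 + 4 = 33.
S5 applies (level before this adjustment is 33 ≥ 7, so +3): 33 + 3 = 36.
Level 36 exceeds the maximum of 28; capped at 28.
Final offense level: 28.
Criminal history: 6 prior points → Category Moderate (6-11).
Level 28 falls in the 20-28 band.
Grid: Level 20-28 × Category Moderate = 180-228 weeks.

180-228 weeks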